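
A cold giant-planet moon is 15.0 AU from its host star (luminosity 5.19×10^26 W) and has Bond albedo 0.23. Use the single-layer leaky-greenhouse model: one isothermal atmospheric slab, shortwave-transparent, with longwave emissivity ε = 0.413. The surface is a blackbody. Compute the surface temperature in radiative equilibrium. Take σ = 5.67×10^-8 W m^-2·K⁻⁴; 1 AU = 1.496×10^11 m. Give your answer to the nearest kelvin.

77 K

d = 15.0 × 1.496×10^11 m = 2.244×10^12 m.
Flux at the orbit: S = L/(4πd²) = 5.19×10^26/(4π·(2.24×10^12)²) = 8.202 W m^-2.
At the top of the atmosphere, σT_e⁴ = S(1−α)/4 = 1.579 W m^-2, giving T_e = 72.64 K.
For a single slab of emissivity ε, T_s⁴ = 2T_e⁴/(2−ε); thus T_s = 72.64·(1.26)^(1/4) = 76.97 K.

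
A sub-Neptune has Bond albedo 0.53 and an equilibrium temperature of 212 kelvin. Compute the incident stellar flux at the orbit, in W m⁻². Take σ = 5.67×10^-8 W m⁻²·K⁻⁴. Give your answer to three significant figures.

Invert the energy balance for S: S = 4σT⁴/(1−α).
σT⁴ = 5.67×10⁻⁸·(212)⁴ = 114.5 W m⁻².
So S = 4×114.5/(1−0.53) = 974.7 W m⁻².

975 W m⁻²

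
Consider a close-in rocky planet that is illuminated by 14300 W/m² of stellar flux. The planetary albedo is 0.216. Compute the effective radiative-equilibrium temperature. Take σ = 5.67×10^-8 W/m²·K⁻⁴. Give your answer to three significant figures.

472 kelvin

The planet absorbs (1−α)S over its disc πR² and re-emits over 4πR², so the mean absorbed flux is (1−0.216)·14300/4 = 2803 W/m².
Set σT⁴ = 2803 → T = (2803/σ)^(1/4) = 471.5 K.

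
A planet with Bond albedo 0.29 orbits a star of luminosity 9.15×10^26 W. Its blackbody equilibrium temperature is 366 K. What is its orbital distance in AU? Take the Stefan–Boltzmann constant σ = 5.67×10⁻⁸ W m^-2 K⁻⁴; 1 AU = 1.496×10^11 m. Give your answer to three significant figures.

Energy balance gives S = 4σT⁴/(1−α) = 5732 W m^-2.
Then d = [L/(4πS)]^(1/2) = 1.127×10^11 m, i.e. 0.7534 AU.

0.753 AU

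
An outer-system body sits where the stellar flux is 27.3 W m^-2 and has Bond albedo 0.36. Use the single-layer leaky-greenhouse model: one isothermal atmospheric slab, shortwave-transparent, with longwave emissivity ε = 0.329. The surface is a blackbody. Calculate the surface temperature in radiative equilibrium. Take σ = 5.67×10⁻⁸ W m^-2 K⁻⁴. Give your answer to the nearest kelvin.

98 K

Effective emission temperature (TOA balance): σT_e⁴ = S(1−α)/4 = 4.368 W m^-2 → T_e = 93.69 K.
The surface balance (absorbed SW + ε·downward IR = σT_s⁴) with T_a⁴ = T_s⁴/2 reduces to T_s = T_e·[2/(2−ε)]^¼ = 97.99 K.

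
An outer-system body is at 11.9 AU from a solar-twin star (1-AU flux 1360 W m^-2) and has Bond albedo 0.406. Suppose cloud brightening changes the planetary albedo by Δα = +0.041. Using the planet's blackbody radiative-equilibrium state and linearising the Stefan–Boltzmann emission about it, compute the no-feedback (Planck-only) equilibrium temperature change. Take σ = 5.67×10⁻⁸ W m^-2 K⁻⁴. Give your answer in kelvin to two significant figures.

Flux at the orbit: S = 1360/(11.9)² = 9.604 W m^-2.
Unperturbed T_e = [9.604·(1−0.406)/(4σ)]^¼ = 70.82 K.
The change in absorbed flux is Δ[S(1−α)/4] = −SΔα/4 = -0.09844 W m^-2.
Planck response: λ_P = 4σT_e³ = 4·5.67×10⁻⁸·(70.82)³ = 0.08055 W m^-2/K.
Hence the no-feedback warming is ΔF/(4σT_e³) = -1.22 K.

-1.2 kelvin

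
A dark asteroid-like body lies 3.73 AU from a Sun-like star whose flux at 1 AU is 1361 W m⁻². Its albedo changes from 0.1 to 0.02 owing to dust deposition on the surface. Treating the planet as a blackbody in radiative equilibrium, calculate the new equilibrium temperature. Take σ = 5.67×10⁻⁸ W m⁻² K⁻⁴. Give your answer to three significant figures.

143 kelvin

By the inverse-square law, S = 1361/3.73² = 97.82 W m⁻².
New equilibrium: T₂ = [(1−0.02)·97.82/(4σ)]^(1/4) = 143.4 K.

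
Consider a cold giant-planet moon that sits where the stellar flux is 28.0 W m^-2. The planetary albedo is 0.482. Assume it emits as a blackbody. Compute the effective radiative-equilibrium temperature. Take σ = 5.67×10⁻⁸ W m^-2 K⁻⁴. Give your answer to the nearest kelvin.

89 K

Absorbed flux (global mean): S(1−α)/4 = 28.00·0.518/4 = 3.626 W m^-2.
In equilibrium σT⁴ equals this, so T = 89.43 K.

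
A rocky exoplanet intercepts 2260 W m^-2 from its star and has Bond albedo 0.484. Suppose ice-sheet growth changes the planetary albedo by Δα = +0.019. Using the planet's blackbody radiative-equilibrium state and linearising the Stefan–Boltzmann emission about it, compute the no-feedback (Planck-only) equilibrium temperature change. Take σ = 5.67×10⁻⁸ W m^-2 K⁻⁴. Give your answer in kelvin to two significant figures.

The baseline emission temperature is T_e = 267.8 K.
ΔF = −(S/4)Δα = −(2260/4)×(+0.019) = -10.73 W m^-2.
Planck response: λ_P = 4σT_e³ = 4·5.67×10⁻⁸·(267.8)³ = 4.355 W m^-2/K.
Hence the no-feedback warming is ΔF/(4σT_e³) = -2.47 K.

-2.5 K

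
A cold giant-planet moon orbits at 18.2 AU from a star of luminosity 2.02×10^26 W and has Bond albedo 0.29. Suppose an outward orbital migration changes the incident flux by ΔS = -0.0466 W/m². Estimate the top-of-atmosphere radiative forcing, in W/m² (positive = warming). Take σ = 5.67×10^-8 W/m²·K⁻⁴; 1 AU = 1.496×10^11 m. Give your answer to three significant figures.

Orbital distance: d = 18.2 AU = 2.723×10^12 m.
Flux at the orbit: S = L/(4πd²) = 2.02×10^26/(4π·(2.72×10^12)²) = 2.168 W/m².
TOA radiative forcing: ΔF = (1−α)ΔS/4 = 0.71·(-0.0466)/4 = -0.008271 W/m².

-0.00827 W/m²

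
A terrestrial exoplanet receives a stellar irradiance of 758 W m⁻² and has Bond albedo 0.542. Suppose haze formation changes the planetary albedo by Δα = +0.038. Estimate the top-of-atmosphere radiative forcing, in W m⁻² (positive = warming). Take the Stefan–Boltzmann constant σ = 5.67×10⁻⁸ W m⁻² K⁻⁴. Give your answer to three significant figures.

-7.20 W m⁻²

TOA radiative forcing: ΔF = −S·Δα/4 = −758.0·(+0.038)/4 = -7.201 W m⁻².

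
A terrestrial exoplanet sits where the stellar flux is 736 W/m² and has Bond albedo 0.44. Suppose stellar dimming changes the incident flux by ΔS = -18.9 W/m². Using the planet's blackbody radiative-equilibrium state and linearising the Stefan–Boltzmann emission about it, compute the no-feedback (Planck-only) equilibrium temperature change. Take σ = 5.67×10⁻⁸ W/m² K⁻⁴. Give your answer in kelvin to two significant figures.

-1.3 K

The baseline emission temperature is T_e = 206.5 K.
Only a fraction (1−α) is absorbed and it's spread over 4πR², so ΔF = (1−α)ΔS/4 = -2.646 W/m².
Planck response: λ_P = 4σT_e³ = 4·5.67×10⁻⁸·(206.5)³ = 1.996 W/m²/K.
Hence the no-feedback warming is ΔF/(4σT_e³) = -1.33 K.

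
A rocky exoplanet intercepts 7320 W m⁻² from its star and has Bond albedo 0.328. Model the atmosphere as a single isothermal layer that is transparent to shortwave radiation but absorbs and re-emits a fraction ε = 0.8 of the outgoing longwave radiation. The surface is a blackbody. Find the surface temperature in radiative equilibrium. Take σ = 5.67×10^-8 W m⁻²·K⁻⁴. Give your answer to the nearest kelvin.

At the top of the atmosphere, σT_e⁴ = S(1−α)/4 = 1230 W m⁻², giving T_e = 383.8 K.
For a single slab of emissivity ε, T_s⁴ = 2T_e⁴/(2−ε); thus T_s = 383.8·(1.667)^(1/4) = 436.0 K.

436 kelvin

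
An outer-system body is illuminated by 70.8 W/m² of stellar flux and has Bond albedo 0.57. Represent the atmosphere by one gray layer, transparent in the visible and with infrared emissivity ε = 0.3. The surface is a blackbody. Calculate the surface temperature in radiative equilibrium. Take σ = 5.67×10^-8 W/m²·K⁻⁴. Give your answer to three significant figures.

112 K

The planet radiates to space at T_e = [S(1−α)/(4σ)]^(1/4) = 107.6 K.
Surface balance with a leaky layer gives σT_s⁴ = σT_e⁴·2/(2−ε), so T_s = T_e·[2/(2−0.3)]^(1/4) = 112.1 K.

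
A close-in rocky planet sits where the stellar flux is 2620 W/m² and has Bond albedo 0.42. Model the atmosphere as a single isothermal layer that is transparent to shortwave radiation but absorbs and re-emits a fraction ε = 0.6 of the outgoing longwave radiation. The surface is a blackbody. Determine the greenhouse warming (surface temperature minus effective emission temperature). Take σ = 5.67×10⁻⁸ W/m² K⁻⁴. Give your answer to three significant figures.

26.7 K

Effective emission temperature (TOA balance): σT_e⁴ = S(1−α)/4 = 379.9 W/m² → T_e = 286.1 K.
The surface balance (absorbed SW + ε·downward IR = σT_s⁴) with T_a⁴ = T_s⁴/2 reduces to T_s = T_e·[2/(2−ε)]^¼ = 312.8 K.
Greenhouse warming: T_s − T_e = 26.68 K.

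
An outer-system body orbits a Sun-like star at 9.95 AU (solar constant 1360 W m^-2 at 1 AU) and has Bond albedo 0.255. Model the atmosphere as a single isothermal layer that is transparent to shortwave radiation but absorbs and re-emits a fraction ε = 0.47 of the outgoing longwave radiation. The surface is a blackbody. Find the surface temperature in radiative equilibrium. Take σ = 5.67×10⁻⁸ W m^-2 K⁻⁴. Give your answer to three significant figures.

Irradiance scales as 1/d², so S = 1360 W m^-2 × (1/9.95)² = 13.74 W m^-2.
At the top of the atmosphere, σT_e⁴ = S(1−α)/4 = 2.559 W m^-2, giving T_e = 81.96 K.
Surface balance with a leaky layer gives σT_s⁴ = σT_e⁴·2/(2−ε), so T_s = T_e·[2/(2−0.47)]^(1/4) = 87.64 K.

87.6 K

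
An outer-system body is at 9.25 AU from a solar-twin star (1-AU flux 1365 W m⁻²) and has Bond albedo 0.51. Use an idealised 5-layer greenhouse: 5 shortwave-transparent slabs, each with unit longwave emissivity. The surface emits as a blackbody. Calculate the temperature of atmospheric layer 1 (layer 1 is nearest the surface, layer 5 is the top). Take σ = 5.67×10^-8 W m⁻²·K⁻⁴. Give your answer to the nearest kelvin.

115 K

By the inverse-square law, S = 1365/9.25² = 15.95 W m⁻².
The effective emission temperature is T_e = [S(1−α)/(4σ)]^¼ = 76.62 K.
In the N-layer model, layer k (counted from the surface) has T_k = (N+1−k)^(1/4)·T_e.
With k = 1: T_1 = (5+1−1)^¼·76.62 K = 114.6 K.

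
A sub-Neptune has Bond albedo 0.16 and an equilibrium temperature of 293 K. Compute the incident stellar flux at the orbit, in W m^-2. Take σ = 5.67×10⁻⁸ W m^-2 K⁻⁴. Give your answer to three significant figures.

From S(1−α)/4 = σT⁴: S = 4σT⁴/(1−α).
σT⁴ = 5.67×10⁻⁸·(293)⁴ = 417.9 W m^-2.
So S = 4×417.9/(1−0.16) = 1990 W m^-2.

1990 W m^-2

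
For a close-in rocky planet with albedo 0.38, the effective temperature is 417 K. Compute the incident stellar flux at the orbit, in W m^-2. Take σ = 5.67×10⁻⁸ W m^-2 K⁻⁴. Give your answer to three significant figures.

Invert the energy balance for S: S = 4σT⁴/(1−α).
σT⁴ = 5.67×10⁻⁸·(417)⁴ = 1714 W m^-2.
So S = 4×1714/(1−0.38) = 11060 W m^-2.

11100 W m^-2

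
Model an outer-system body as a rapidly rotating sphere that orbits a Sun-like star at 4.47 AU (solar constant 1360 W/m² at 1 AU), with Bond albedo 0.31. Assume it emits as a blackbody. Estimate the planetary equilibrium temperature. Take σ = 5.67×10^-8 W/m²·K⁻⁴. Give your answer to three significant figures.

120 K

Irradiance scales as 1/d², so S = 1360 W/m² × (1/4.47)² = 68.07 W/m².
Absorbed flux (global mean): S(1−α)/4 = 68.07·0.69/4 = 11.74 W/m².
Set σT⁴ = 11.74 → T = (11.74/σ)^(1/4) = 120.0 K.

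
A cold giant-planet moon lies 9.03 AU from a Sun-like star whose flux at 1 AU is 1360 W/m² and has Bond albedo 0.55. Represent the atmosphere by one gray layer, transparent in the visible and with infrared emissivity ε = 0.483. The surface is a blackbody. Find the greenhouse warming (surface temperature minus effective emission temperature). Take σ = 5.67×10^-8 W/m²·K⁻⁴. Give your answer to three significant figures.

By the inverse-square law, S = 1360/9.03² = 16.68 W/m².
Effective emission temperature (TOA balance): σT_e⁴ = S(1−α)/4 = 1.876 W/m² → T_e = 75.85 K.
The surface balance (absorbed SW + ε·downward IR = σT_s⁴) with T_a⁴ = T_s⁴/2 reduces to T_s = T_e·[2/(2−ε)]^¼ = 81.27 K.
T_s − T_e = 81.27 − 75.85 = 5.427 K.

5.43 kelvin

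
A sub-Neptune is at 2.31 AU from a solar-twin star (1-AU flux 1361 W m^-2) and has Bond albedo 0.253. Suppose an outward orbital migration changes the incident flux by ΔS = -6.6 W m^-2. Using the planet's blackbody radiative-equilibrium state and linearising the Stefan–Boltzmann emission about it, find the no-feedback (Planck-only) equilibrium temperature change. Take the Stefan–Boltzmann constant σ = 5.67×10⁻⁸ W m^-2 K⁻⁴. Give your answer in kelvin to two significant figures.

By the inverse-square law, S = 1361/2.31² = 255.1 W m^-2.
Unperturbed T_e = [255.1·(1−0.253)/(4σ)]^¼ = 170.2 K.
ΔF = Δ[S(1−α)]/4 = (1−0.253)·-6.6/4 = -1.233 W m^-2.
Planck response: λ_P = 4σT_e³ = 4·5.67×10⁻⁸·(170.2)³ = 1.119 W m^-2/K.
ΔT₀ = ΔF/λ_P = -1.233/1.119 = -1.10 K.

-1.1 kelvin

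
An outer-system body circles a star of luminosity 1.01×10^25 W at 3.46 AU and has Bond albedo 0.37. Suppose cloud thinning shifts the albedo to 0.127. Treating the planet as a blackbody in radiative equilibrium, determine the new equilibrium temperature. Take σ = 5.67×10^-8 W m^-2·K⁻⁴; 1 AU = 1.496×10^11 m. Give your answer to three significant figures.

58.3 kelvin

Orbital distance: d = 3.46 AU = 5.176×10^11 m.
Flux at the orbit: S = L/(4πd²) = 1.01×10^25/(4π·(5.18×10^11)²) = 3.000 W m^-2.
T₂ = [S(1−α₂)/(4σ)]^(1/4) = [3.000·0.873/(4σ)]^(1/4) = 58.29 K.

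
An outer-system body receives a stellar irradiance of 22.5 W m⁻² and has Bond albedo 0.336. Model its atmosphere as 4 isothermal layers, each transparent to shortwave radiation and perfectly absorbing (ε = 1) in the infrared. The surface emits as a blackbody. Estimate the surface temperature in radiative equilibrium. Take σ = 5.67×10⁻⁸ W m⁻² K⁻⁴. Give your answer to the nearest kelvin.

Top-of-atmosphere balance: σT_e⁴ = S(1−α)/4 = 3.735 W m⁻² → T_e = 90.09 K.
Layer-by-layer balance gives σT_s⁴ = (N+1)σT_e⁴, so T_s = 5^¼·90.09 = 134.7 K.

135 K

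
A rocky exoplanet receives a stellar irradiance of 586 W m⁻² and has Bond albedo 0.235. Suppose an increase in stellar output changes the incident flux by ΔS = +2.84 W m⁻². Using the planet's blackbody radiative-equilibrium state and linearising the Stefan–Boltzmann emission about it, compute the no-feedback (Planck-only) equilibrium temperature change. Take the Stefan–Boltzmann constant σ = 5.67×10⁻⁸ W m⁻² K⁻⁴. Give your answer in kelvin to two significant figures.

0.26 kelvin

The baseline emission temperature is T_e = 210.9 K.
ΔF = Δ[S(1−α)]/4 = (1−0.235)·+2.84/4 = 0.5432 W m⁻².
Linearising σT⁴ gives d(σT⁴)/dT = 4σT_e³ = 2.126 W m⁻² per K.
So ΔT₀ = 0.5432/2.126 = 0.255 K.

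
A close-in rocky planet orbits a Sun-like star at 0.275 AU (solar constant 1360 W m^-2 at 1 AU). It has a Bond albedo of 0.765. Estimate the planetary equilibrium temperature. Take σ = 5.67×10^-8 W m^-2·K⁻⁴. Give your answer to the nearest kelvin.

Irradiance scales as 1/d², so S = 1360 W m^-2 × (1/0.275)² = 17980 W m^-2.
Absorbed flux (global mean): S(1−α)/4 = 17980·0.235/4 = 1057 W m^-2.
Balancing against σT⁴: T = (1057/5.67×10⁻⁸)^(1/4) = 369.5 K.

369 kelvin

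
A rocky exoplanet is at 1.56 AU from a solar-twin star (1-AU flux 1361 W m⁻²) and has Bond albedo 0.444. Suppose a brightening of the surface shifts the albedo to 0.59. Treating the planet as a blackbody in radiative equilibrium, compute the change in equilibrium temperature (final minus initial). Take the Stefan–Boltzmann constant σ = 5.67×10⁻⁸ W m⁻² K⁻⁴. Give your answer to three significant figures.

-14.1 kelvin

By the inverse-square law, S = 1361/1.56² = 559.3 W m⁻².
Before: T₁ = [559.3·0.556/(4σ)]^(1/4) = 192.4 K.
Final:   T₂ = [S(1−0.59)/(4σ)]^(1/4) = 178.3 K.
Change: 178.3 − 192.4 = -14.11 K.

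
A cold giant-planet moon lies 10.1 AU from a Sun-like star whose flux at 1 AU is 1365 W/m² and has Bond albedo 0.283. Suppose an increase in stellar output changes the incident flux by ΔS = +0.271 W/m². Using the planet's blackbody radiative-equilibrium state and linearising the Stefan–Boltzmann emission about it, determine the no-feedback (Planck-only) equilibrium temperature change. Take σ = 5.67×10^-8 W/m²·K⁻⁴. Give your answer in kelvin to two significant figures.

Flux at the orbit: S = 1365/(10.1)² = 13.38 W/m².
Reference equilibrium: T_e = [S(1−α)/(4σ)]^(1/4) = 80.65 K.
ΔF = Δ[S(1−α)]/4 = (1−0.283)·+0.271/4 = 0.04858 W/m².
Planck response: λ_P = 4σT_e³ = 4·5.67×10⁻⁸·(80.65)³ = 0.1190 W/m²/K.
Hence the no-feedback warming is ΔF/(4σT_e³) = 0.408 K.

0.41 kelvin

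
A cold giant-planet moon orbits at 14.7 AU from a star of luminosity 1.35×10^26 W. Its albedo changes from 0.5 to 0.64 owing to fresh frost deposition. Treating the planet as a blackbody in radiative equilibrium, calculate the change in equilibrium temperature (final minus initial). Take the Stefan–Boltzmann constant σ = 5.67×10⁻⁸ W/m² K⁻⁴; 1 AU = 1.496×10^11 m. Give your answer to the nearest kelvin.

Orbital distance: d = 14.7 AU = 2.199×10^12 m.
Flux at the orbit: S = L/(4πd²) = 1.35×10^26/(4π·(2.20×10^12)²) = 2.221 W/m².
Initial: T₁ = [S(1−0.5)/(4σ)]^(1/4) = 47.04 K.
With α = 0.64, T₂ = 43.33 K.
Change: 43.33 − 47.04 = -3.709 K.

-4 K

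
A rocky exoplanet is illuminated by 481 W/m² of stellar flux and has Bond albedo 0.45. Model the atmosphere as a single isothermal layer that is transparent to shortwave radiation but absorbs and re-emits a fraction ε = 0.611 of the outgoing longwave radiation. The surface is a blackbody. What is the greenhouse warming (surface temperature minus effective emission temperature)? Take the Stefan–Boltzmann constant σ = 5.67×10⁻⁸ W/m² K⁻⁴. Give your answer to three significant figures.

At the top of the atmosphere, σT_e⁴ = S(1−α)/4 = 66.14 W/m², giving T_e = 184.8 K.
For a single slab of emissivity ε, T_s⁴ = 2T_e⁴/(2−ε); thus T_s = 184.8·(1.44)^(1/4) = 202.4 K.
The atmosphere warms the surface by 17.63 K.

17.6 K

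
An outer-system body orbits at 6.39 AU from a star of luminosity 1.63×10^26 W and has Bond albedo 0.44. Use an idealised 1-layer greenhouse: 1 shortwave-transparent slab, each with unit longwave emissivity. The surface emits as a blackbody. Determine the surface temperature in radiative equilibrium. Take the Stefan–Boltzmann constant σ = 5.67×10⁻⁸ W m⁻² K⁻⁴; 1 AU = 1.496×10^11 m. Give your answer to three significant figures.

91.5 kelvin

d = 6.39 × 1.496×10^11 m = 9.559×10^11 m.
Flux at the orbit: S = L/(4πd²) = 1.63×10^26/(4π·(9.56×10^11)²) = 14.19 W m⁻².
Top-of-atmosphere balance: σT_e⁴ = S(1−α)/4 = 1.987 W m⁻² → T_e = 76.94 K.
Layer-by-layer balance gives σT_s⁴ = (N+1)σT_e⁴, so T_s = 2^¼·76.94 = 91.50 K.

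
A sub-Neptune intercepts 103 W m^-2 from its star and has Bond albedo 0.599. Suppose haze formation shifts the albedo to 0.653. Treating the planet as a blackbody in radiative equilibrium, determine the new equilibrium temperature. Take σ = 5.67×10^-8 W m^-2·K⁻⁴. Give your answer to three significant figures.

New equilibrium: T₂ = [(1−0.653)·103.0/(4σ)]^(1/4) = 112.0 K.

112 kelvin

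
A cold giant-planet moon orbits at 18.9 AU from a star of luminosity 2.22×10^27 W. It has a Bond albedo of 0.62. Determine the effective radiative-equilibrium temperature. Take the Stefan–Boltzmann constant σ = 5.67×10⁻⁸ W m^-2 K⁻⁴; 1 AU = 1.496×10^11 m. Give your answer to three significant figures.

Orbital distance: d = 18.9 AU = 2.827×10^12 m.
S = L/(4πd²) = 22.10 W m^-2.
The planet absorbs (1−α)S over its disc πR² and re-emits over 4πR², so the mean absorbed flux is (1−0.62)·22.10/4 = 2.099 W m^-2.
Balancing against σT⁴: T = (2.099/5.67×10⁻⁸)^(1/4) = 78.01 K.

78.0 kelvin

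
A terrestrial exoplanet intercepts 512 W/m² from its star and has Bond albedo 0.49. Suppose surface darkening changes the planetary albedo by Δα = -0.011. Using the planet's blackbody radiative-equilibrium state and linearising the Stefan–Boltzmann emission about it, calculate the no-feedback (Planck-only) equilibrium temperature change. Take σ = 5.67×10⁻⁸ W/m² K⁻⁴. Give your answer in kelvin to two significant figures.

Unperturbed T_e = [512.0·(1−0.49)/(4σ)]^¼ = 184.2 K.
ΔF = −(S/4)Δα = −(512.0/4)×(-0.011) = 1.408 W/m².
Planck response: λ_P = 4σT_e³ = 4·5.67×10⁻⁸·(184.2)³ = 1.418 W/m²/K.
ΔT₀ = ΔF/λ_P = 1.408/1.418 = 0.993 K.

0.99 K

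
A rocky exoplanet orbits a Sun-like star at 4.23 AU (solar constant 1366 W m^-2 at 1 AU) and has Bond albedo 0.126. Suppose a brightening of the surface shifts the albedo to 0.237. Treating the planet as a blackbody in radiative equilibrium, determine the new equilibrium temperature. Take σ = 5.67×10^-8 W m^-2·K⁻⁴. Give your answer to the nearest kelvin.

Flux at the orbit: S = 1366/(4.23)² = 76.34 W m^-2.
T₂ = [S(1−α₂)/(4σ)]^(1/4) = [76.34·0.763/(4σ)]^(1/4) = 126.6 K.

127 K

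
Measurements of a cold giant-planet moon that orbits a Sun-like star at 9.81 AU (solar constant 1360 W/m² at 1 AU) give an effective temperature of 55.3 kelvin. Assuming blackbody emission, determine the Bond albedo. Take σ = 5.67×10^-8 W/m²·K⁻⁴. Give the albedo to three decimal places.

Flux at the orbit: S = 1360/(9.81)² = 14.13 W/m².
Rearranging the radiative balance, α = 1 − 4σT⁴/S.
4σT⁴ = 4·5.67×10⁻⁸·(55.3)⁴ = 2.121 W/m².
Hence α = 1 − 2.121/14.13 = 0.8499.

0.850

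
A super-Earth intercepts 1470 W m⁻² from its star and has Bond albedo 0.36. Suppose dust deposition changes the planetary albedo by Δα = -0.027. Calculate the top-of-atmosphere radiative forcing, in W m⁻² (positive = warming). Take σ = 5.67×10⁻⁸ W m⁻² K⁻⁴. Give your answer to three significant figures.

The change in absorbed flux is Δ[S(1−α)/4] = −SΔα/4 = 9.922 W m⁻².

9.92 W m⁻²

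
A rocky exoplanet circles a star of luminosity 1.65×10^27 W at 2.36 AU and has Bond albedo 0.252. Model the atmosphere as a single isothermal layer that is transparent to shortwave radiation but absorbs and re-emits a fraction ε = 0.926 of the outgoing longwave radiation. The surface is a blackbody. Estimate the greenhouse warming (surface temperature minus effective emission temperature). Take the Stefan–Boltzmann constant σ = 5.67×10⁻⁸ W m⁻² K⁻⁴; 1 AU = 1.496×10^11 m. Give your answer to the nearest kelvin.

41 K

d = 2.36 × 1.496×10^11 m = 3.531×10^11 m.
Flux at the orbit: S = L/(4πd²) = 1.65×10^27/(4π·(3.53×10^11)²) = 1053 W m⁻².
Effective emission temperature (TOA balance): σT_e⁴ = S(1−α)/4 = 197.0 W m⁻² → T_e = 242.8 K.
The surface balance (absorbed SW + ε·downward IR = σT_s⁴) with T_a⁴ = T_s⁴/2 reduces to T_s = T_e·[2/(2−ε)]^¼ = 283.6 K.
The atmosphere warms the surface by 40.83 K.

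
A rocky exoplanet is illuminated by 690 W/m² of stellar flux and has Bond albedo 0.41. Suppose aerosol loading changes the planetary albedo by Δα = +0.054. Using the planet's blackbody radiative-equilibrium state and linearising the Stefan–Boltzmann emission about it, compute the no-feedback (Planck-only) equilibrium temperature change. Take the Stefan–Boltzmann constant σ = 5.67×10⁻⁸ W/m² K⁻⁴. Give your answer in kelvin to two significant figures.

-4.7 K

Unperturbed T_e = [690.0·(1−0.41)/(4σ)]^¼ = 205.8 K.
TOA radiative forcing: ΔF = −S·Δα/4 = −690.0·(+0.054)/4 = -9.315 W/m².
Linearising σT⁴ gives d(σT⁴)/dT = 4σT_e³ = 1.978 W/m² per K.
Hence the no-feedback warming is ΔF/(4σT_e³) = -4.71 K.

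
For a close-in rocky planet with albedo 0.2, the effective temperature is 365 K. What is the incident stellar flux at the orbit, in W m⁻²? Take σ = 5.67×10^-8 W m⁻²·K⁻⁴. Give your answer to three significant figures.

From S(1−α)/4 = σT⁴: S = 4σT⁴/(1−α).
σT⁴ = 5.67×10⁻⁸·(365)⁴ = 1006 W m⁻².
S = 4·1006/0.8 = 5032 W m⁻².

5030 W m⁻²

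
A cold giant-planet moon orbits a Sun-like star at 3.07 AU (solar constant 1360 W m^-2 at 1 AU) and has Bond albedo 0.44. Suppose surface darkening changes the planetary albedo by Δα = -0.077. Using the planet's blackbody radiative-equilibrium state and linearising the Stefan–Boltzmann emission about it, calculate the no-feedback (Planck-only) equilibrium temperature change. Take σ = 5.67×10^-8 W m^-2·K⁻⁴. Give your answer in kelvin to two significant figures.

4.7 K

Irradiance scales as 1/d², so S = 1360 W m^-2 × (1/3.07)² = 144.3 W m^-2.
Unperturbed T_e = [144.3·(1−0.44)/(4σ)]^¼ = 137.4 K.
ΔF = −(S/4)Δα = −(144.3/4)×(-0.077) = 2.778 W m^-2.
Planck response: λ_P = 4σT_e³ = 4·5.67×10⁻⁸·(137.4)³ = 0.5882 W m^-2/K.
So ΔT₀ = 2.778/0.5882 = 4.72 K.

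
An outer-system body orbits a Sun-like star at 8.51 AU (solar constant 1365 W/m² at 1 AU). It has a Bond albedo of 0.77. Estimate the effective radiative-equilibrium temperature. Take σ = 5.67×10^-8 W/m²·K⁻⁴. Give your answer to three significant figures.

66.1 K

Flux at the orbit: S = 1365/(8.51)² = 18.85 W/m².
Absorbed flux (global mean): S(1−α)/4 = 18.85·0.23/4 = 1.084 W/m².
Balancing against σT⁴: T = (1.084/5.67×10⁻⁸)^(1/4) = 66.12 K.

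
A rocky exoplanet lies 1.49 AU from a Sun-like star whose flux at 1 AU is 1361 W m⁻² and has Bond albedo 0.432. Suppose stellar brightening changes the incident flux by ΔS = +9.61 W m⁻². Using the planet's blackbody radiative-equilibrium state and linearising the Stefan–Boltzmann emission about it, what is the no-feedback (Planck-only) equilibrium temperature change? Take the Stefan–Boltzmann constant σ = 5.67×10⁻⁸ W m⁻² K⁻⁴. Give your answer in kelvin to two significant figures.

By the inverse-square law, S = 1361/1.49² = 613.0 W m⁻².
The baseline emission temperature is T_e = 197.9 K.
TOA radiative forcing: ΔF = (1−α)ΔS/4 = 0.568·(+9.61)/4 = 1.365 W m⁻².
The Planck feedback parameter is 4σT_e³ = 1.759 W m⁻²/K.
So ΔT₀ = 1.365/1.759 = 0.776 K.

0.78 kelvin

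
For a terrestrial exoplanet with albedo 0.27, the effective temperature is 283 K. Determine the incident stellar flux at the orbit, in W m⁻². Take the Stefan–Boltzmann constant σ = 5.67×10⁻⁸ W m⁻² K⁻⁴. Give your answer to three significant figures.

From S(1−α)/4 = σT⁴: S = 4σT⁴/(1−α).
The emitted flux is σT⁴ = 363.7 W m⁻².
S = 4·363.7/0.73 = 1993 W m⁻².

1990 W m⁻²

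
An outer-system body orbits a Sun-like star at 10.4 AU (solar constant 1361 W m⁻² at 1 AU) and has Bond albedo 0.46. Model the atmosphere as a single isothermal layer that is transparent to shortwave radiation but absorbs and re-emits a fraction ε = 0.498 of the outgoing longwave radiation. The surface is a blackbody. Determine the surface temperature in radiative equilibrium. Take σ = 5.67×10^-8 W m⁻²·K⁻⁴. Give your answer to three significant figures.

Flux at the orbit: S = 1361/(10.4)² = 12.58 W m⁻².
The planet radiates to space at T_e = [S(1−α)/(4σ)]^(1/4) = 73.98 K.
The surface balance (absorbed SW + ε·downward IR = σT_s⁴) with T_a⁴ = T_s⁴/2 reduces to T_s = T_e·[2/(2−ε)]^¼ = 79.47 K.

79.5 K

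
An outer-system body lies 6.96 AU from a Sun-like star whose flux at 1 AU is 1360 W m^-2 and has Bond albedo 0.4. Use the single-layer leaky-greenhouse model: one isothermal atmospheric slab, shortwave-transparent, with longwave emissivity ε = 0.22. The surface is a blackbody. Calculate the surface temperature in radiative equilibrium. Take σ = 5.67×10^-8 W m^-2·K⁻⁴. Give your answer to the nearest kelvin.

96 K

Irradiance scales as 1/d², so S = 1360 W m^-2 × (1/6.96)² = 28.08 W m^-2.
Effective emission temperature (TOA balance): σT_e⁴ = S(1−α)/4 = 4.211 W m^-2 → T_e = 92.83 K.
The surface balance (absorbed SW + ε·downward IR = σT_s⁴) with T_a⁴ = T_s⁴/2 reduces to T_s = T_e·[2/(2−ε)]^¼ = 95.58 K.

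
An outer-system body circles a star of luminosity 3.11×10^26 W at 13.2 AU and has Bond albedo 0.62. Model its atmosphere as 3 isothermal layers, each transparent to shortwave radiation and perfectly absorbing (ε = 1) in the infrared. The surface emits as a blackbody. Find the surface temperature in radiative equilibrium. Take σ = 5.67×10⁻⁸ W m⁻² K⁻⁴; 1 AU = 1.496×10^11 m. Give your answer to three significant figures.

80.8 K

Orbital distance: d = 13.2 AU = 1.975×10^12 m.
Flux at the orbit: S = L/(4πd²) = 3.11×10^26/(4π·(1.97×10^12)²) = 6.347 W m⁻².
OLR = S(1−α)/4 = 0.6029 W m⁻²; the top layer radiates at T_e = 57.10 K.
Layer-by-layer balance gives σT_s⁴ = (N+1)σT_e⁴, so T_s = 4^¼·57.10 = 80.76 K.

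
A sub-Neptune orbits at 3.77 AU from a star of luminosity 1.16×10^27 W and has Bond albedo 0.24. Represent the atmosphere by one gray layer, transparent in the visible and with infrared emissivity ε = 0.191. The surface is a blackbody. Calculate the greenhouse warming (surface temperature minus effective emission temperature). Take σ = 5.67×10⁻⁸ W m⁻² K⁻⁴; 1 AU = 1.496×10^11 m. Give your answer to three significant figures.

4.49 K

d = 3.77 × 1.496×10^11 m = 5.640×10^11 m.
Spreading L over a sphere of radius d: S = 1.16×10^27/(4π·5.64×10^11²) = 290.2 W m⁻².
At the top of the atmosphere, σT_e⁴ = S(1−α)/4 = 55.14 W m⁻², giving T_e = 176.6 K.
For a single slab of emissivity ε, T_s⁴ = 2T_e⁴/(2−ε); thus T_s = 176.6·(1.106)^(1/4) = 181.1 K.
The atmosphere warms the surface by 4.487 K.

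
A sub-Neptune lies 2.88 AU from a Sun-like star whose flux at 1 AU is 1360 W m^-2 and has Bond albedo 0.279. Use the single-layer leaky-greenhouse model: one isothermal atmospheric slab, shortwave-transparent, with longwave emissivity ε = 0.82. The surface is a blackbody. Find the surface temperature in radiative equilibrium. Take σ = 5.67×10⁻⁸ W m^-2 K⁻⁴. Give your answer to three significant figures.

By the inverse-square law, S = 1360/2.88² = 164.0 W m^-2.
At the top of the atmosphere, σT_e⁴ = S(1−α)/4 = 29.55 W m^-2, giving T_e = 151.1 K.
Surface balance with a leaky layer gives σT_s⁴ = σT_e⁴·2/(2−ε), so T_s = T_e·[2/(2−0.82)]^(1/4) = 172.4 K.

172 K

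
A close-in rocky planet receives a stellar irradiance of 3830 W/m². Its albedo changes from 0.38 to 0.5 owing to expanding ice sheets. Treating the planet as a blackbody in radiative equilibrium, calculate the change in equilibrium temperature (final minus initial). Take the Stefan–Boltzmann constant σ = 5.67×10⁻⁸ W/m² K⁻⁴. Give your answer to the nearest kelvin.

Before: T₁ = [3830·0.62/(4σ)]^(1/4) = 319.9 K.
After:  T₂ = [3830·0.5/(4σ)]^(1/4) = 303.1 K.
Change: 303.1 − 319.9 = -16.75 K.

-17 K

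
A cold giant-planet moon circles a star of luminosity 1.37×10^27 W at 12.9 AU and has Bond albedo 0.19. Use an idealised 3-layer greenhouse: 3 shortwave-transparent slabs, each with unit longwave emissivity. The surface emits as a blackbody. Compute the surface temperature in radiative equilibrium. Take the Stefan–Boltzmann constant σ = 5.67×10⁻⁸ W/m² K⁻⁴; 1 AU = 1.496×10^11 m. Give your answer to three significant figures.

d = 12.9 × 1.496×10^11 m = 1.930×10^12 m.
Spreading L over a sphere of radius d: S = 1.37×10^27/(4π·1.93×10^12²) = 29.27 W/m².
OLR = S(1−α)/4 = 5.928 W/m²; the top layer radiates at T_e = 101.1 K.
Layer-by-layer balance gives σT_s⁴ = (N+1)σT_e⁴, so T_s = 4^¼·101.1 = 143.0 K.

143 K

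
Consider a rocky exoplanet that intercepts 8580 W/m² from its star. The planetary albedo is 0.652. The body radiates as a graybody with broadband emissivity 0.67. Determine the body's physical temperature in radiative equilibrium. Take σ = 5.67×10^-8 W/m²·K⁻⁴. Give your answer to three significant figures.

Absorbed flux (global mean): S(1−α)/4 = 8580·0.348/4 = 746.5 W/m².
Equating to εσT⁴ with ε = 0.67: T = (746.5/0.67σ)^(1/4) = 374.4 K.

374 K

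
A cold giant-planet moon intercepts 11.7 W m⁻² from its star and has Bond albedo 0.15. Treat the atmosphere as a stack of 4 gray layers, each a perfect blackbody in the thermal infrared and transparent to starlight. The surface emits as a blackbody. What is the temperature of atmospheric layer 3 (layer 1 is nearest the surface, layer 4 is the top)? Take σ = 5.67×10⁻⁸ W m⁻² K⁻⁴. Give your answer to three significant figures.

The effective emission temperature is T_e = [S(1−α)/(4σ)]^¼ = 81.37 K.
Each opaque layer satisfies 2T_j⁴ = T_{j−1}⁴ + T_{j+1}⁴, giving T_k⁴ = (N+1−k)T_e⁴.
T_3 = (2)^(1/4)·81.37 = 96.77 K.

96.8 K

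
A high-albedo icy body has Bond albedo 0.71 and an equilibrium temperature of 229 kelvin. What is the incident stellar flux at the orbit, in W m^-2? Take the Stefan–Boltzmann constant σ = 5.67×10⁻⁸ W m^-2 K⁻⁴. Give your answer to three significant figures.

From S(1−α)/4 = σT⁴: S = 4σT⁴/(1−α).
σT⁴ = 5.67×10⁻⁸·(229)⁴ = 155.9 W m^-2.
S = 4·155.9/0.29 = 2151 W m^-2.

2150 W m^-2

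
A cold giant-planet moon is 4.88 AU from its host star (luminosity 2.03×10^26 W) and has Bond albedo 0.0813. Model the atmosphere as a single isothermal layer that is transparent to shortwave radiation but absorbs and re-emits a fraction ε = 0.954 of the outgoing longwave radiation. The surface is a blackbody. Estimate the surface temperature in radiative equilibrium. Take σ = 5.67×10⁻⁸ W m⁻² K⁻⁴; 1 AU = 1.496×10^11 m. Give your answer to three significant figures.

d = 4.88 × 1.496×10^11 m = 7.300×10^11 m.
Spreading L over a sphere of radius d: S = 2.03×10^26/(4π·7.30×10^11²) = 30.31 W m⁻².
Effective emission temperature (TOA balance): σT_e⁴ = S(1−α)/4 = 6.961 W m⁻² → T_e = 105.3 K.
The surface balance (absorbed SW + ε·downward IR = σT_s⁴) with T_a⁴ = T_s⁴/2 reduces to T_s = T_e·[2/(2−ε)]^¼ = 123.8 K.

124 K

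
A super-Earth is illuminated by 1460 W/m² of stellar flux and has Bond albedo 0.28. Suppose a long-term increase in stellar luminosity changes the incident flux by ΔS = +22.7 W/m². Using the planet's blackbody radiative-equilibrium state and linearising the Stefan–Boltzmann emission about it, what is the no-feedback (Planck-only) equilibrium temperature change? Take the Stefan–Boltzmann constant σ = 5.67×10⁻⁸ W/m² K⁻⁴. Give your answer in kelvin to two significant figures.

Reference equilibrium: T_e = [S(1−α)/(4σ)]^(1/4) = 260.9 K.
Only a fraction (1−α) is absorbed and it's spread over 4πR², so ΔF = (1−α)ΔS/4 = 4.086 W/m².
The Planck feedback parameter is 4σT_e³ = 4.029 W/m²/K.
So ΔT₀ = 4.086/4.029 = 1.01 K.

1.0 kelvin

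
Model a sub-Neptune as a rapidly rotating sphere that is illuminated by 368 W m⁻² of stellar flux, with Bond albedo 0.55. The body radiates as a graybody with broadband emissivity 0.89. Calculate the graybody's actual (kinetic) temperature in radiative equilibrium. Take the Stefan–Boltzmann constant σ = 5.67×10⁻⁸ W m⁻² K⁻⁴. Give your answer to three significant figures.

169 K

Absorbed flux (global mean): S(1−α)/4 = 368.0·0.45/4 = 41.40 W m⁻².
Equating to εσT⁴ with ε = 0.89: T = (41.40/0.89σ)^(1/4) = 169.2 K.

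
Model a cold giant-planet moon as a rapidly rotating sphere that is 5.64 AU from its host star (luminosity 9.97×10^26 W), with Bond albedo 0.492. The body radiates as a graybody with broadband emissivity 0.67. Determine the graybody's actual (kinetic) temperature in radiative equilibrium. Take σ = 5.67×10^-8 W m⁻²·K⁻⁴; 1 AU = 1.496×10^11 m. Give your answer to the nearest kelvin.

Orbital distance: d = 5.64 AU = 8.437×10^11 m.
S = L/(4πd²) = 111.4 W m⁻².
Averaging over the sphere, the absorbed flux is S(1−α)/4 = 14.15 W m⁻².
Radiative balance εσT⁴ = 14.15 gives T = [14.15/(0.67·σ)]^(1/4) = 138.9 K.

139 kelvin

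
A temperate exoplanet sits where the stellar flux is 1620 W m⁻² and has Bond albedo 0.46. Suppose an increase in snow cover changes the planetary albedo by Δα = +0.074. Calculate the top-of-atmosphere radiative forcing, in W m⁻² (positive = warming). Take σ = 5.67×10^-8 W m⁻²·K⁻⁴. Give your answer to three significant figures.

-30.0 W m⁻²

TOA radiative forcing: ΔF = −S·Δα/4 = −1620·(+0.074)/4 = -29.97 W m⁻².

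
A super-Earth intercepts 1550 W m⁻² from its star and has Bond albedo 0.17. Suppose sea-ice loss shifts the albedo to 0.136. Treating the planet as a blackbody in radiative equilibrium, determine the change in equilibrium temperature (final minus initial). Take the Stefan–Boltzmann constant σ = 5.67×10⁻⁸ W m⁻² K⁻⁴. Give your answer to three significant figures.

2.77 K

Before: T₁ = [1550·0.83/(4σ)]^(1/4) = 274.4 K.
With α = 0.136, T₂ = 277.2 K.
ΔT = T₂ − T₁ = 2.768 K.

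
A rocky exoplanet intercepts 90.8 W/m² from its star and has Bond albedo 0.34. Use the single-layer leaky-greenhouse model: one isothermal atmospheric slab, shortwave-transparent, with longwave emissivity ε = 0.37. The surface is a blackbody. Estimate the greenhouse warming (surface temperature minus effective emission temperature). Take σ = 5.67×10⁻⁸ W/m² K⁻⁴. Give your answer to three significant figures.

6.69 kelvin

At the top of the atmosphere, σT_e⁴ = S(1−α)/4 = 14.98 W/m², giving T_e = 127.5 K.
For a single slab of emissivity ε, T_s⁴ = 2T_e⁴/(2−ε); thus T_s = 127.5·(1.227)^(1/4) = 134.2 K.
T_s − T_e = 134.2 − 127.5 = 6.690 K.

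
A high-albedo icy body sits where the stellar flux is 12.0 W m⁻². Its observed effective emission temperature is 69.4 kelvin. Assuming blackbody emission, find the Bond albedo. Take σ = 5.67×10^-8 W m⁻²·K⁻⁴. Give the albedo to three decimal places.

Rearranging the radiative balance, α = 1 − 4σT⁴/S.
σT⁴ = 1.315 W m⁻², so 4σT⁴ = 5.261 W m⁻².
Hence α = 1 − 5.261/12.00 = 0.5616.

0.562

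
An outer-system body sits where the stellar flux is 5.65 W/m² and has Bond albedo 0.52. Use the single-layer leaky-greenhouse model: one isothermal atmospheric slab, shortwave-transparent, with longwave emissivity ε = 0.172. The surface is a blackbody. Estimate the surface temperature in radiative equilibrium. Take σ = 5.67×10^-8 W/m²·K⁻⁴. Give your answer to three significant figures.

At the top of the atmosphere, σT_e⁴ = S(1−α)/4 = 0.6780 W/m², giving T_e = 58.80 K.
The surface balance (absorbed SW + ε·downward IR = σT_s⁴) with T_a⁴ = T_s⁴/2 reduces to T_s = T_e·[2/(2−ε)]^¼ = 60.14 K.

60.1 K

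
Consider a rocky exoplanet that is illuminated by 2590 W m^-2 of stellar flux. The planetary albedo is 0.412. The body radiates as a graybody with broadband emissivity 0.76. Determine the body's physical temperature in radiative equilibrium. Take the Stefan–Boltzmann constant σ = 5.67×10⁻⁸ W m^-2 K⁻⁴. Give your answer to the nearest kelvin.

Averaging over the sphere, the absorbed flux is S(1−α)/4 = 380.7 W m^-2.
Radiative balance εσT⁴ = 380.7 gives T = [380.7/(0.76·σ)]^(1/4) = 306.6 K.

307 K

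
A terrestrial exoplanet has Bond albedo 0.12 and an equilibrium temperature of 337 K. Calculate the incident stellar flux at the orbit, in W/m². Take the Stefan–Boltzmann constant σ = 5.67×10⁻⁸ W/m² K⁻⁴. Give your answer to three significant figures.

3320 W/m²

Invert the energy balance for S: S = 4σT⁴/(1−α).
The emitted flux is σT⁴ = 731.3 W/m².
S = 4·731.3/0.88 = 3324 W/m².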